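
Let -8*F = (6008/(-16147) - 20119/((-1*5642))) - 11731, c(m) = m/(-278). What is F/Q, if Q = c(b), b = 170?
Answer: -4790654074553/1998352720 ≈ -2397.3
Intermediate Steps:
c(m) = -m/278 (c(m) = m*(-1/278) = -m/278)
F = 34465137227/23510032 (F = -((6008/(-16147) - 20119/((-1*5642))) - 11731)/8 = -((6008*(-1/16147) - 20119/(-5642)) - 11731)/8 = -((-6008/16147 - 20119*(-1/5642)) - 11731)/8 = -((-6008/16147 + 649/182) - 11731)/8 = -(9385947/2938754 - 11731)/8 = -1/8*(-34465137227/2938754) = 34465137227/23510032 ≈ 1466.0)
Q = -85/139 (Q = -1/278*170 = -85/139 ≈ -0.61151)
F/Q = 34465137227/(23510032*(-85/139)) = (34465137227/23510032)*(-139/85) = -4790654074553/1998352720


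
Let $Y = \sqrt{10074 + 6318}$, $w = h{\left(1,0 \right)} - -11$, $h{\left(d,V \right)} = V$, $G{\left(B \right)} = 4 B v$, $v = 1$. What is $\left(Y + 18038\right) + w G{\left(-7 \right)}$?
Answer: $17730 + 2 \sqrt{4098} \approx 17858.0$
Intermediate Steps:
$G{\left(B \right)} = 4 B$ ($G{\left(B \right)} = 4 B 1 = 4 B$)
$w = 11$ ($w = 0 - -11 = 0 + 11 = 11$)
$Y = 2 \sqrt{4098}$ ($Y = \sqrt{16392} = 2 \sqrt{4098} \approx 128.03$)
$\left(Y + 18038\right) + w G{\left(-7 \right)} = \left(2 \sqrt{4098} + 18038\right) + 11 \cdot 4 \left(-7\right) = \left(18038 + 2 \sqrt{4098}\right) + 11 \left(-28\right) = \left(18038 + 2 \sqrt{4098}\right) - 308 = 17730 + 2 \sqrt{4098}$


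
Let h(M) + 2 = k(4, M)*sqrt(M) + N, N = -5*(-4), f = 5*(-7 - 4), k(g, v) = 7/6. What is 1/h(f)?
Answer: 648/14359 - 42*I*sqrt(55)/14359 ≈ 0.045128 - 0.021692*I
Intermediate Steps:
k(g, v) = 7/6 (k(g, v) = 7*(1/6) = 7/6)
f = -55 (f = 5*(-11) = -55)
N = 20
h(M) = 18 + 7*sqrt(M)/6 (h(M) = -2 + (7*sqrt(M)/6 + 20) = -2 + (20 + 7*sqrt(M)/6) = 18 + 7*sqrt(M)/6)
1/h(f) = 1/(18 + 7*sqrt(-55)/6) = 1/(18 + 7*(I*sqrt(55))/6) = 1/(18 + 7*I*sqrt(55)/6)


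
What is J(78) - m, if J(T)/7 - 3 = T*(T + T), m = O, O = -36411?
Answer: 121608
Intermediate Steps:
m = -36411
J(T) = 21 + 14*T**2 (J(T) = 21 + 7*(T*(T + T)) = 21 + 7*(T*(2*T)) = 21 + 7*(2*T**2) = 21 + 14*T**2)
J(78) - m = (21 + 14*78**2) - 1*(-36411) = (21 + 14*6084) + 36411 = (21 + 85176) + 36411 = 85197 + 36411 = 121608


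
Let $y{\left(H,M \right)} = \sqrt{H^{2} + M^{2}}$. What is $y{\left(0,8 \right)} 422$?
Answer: $3376$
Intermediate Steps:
$y{\left(0,8 \right)} 422 = \sqrt{0^{2} + 8^{2}} \cdot 422 = \sqrt{0 + 64} \cdot 422 = \sqrt{64} \cdot 422 = 8 \cdot 422 = 3376$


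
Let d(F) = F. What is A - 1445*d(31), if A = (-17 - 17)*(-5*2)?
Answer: -44455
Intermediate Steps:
A = 340 (A = -34*(-10) = 340)
A - 1445*d(31) = 340 - 1445*31 = 340 - 44795 = -44455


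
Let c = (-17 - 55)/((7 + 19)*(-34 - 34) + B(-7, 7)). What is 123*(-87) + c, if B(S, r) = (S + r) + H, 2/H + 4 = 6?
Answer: -6302865/589 ≈ -10701.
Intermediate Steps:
H = 1 (H = 2/(-4 + 6) = 2/2 = 2*(½) = 1)
B(S, r) = 1 + S + r (B(S, r) = (S + r) + 1 = 1 + S + r)
c = 24/589 (c = (-17 - 55)/((7 + 19)*(-34 - 34) + (1 - 7 + 7)) = -72/(26*(-68) + 1) = -72/(-1768 + 1) = -72/(-1767) = -72*(-1/1767) = 24/589 ≈ 0.040747)
123*(-87) + c = 123*(-87) + 24/589 = -10701 + 24/589 = -6302865/589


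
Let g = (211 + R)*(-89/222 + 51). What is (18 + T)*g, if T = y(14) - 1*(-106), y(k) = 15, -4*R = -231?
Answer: 1678491025/888 ≈ 1.8902e+6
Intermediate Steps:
R = 231/4 (R = -1/4*(-231) = 231/4 ≈ 57.750)
T = 121 (T = 15 - 1*(-106) = 15 + 106 = 121)
g = 12075475/888 (g = (211 + 231/4)*(-89/222 + 51) = 1075*(-89*1/222 + 51)/4 = 1075*(-89/222 + 51)/4 = (1075/4)*(11233/222) = 12075475/888 ≈ 13599.)
(18 + T)*g = (18 + 121)*(12075475/888) = 139*(12075475/888) = 1678491025/888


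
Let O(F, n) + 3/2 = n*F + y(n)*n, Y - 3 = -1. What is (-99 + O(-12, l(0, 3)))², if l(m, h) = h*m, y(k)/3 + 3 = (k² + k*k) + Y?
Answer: 40401/4 ≈ 10100.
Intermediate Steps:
Y = 2 (Y = 3 - 1 = 2)
y(k) = -3 + 6*k² (y(k) = -9 + 3*((k² + k*k) + 2) = -9 + 3*((k² + k²) + 2) = -9 + 3*(2*k² + 2) = -9 + 3*(2 + 2*k²) = -9 + (6 + 6*k²) = -3 + 6*k²)
O(F, n) = -3/2 + F*n + n*(-3 + 6*n²) (O(F, n) = -3/2 + (n*F + (-3 + 6*n²)*n) = -3/2 + (F*n + n*(-3 + 6*n²)) = -3/2 + F*n + n*(-3 + 6*n²))
(-99 + O(-12, l(0, 3)))² = (-99 + (-3/2 - 9*0 + 6*(3*0)³ - 36*0))² = (-99 + (-3/2 - 3*0 + 6*0³ - 12*0))² = (-99 + (-3/2 + 0 + 6*0 + 0))² = (-99 + (-3/2 + 0 + 0 + 0))² = (-99 - 3/2)² = (-201/2)² = 40401/4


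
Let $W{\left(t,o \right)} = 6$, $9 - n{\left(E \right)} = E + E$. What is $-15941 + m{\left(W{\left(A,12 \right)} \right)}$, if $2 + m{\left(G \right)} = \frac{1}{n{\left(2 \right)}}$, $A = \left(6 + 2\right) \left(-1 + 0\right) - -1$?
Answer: $- \frac{79714}{5} \approx -15943.0$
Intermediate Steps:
$n{\left(E \right)} = 9 - 2 E$ ($n{\left(E \right)} = 9 - \left(E + E\right) = 9 - 2 E$)
$A = -7$ ($A = 8 \left(-1\right) + 1 = -8 + 1 = -7$)
$m{\left(G \right)} = - \frac{9}{5}$ ($m{\left(G \right)} = -2 + \frac{1}{9 - 4} = -2 + \frac{1}{5} = - \frac{9}{5}$)
$-15941 + m{\left(W{\left(A,12 \right)} \right)} = -15941 - \frac{9}{5} = - \frac{79714}{5}$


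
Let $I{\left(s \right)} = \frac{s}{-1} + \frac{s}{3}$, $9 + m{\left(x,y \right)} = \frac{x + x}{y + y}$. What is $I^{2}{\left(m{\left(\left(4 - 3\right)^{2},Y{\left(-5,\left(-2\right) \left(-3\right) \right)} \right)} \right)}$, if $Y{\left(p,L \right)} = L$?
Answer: $\frac{2809}{81} \approx 34.679$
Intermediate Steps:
$m{\left(x,y \right)} = -9 + \frac{x}{y}$ ($m{\left(x,y \right)} = -9 + \frac{x + x}{y + y} = -9 + \frac{2 x}{2 y} = -9 + 2 x \frac{1}{2 y} = -9 + \frac{x}{y}$)
$I{\left(s \right)} = - \frac{2 s}{3}$ ($I{\left(s \right)} = s \left(-1\right) + s \frac{1}{3} = - s + \frac{s}{3} = - \frac{2 s}{3}$)
$I^{2}{\left(m{\left(\left(4 - 3\right)^{2},Y{\left(-5,\left(-2\right) \left(-3\right) \right)} \right)} \right)} = \left(- \frac{2 \left(-9 + \frac{\left(4 - 3\right)^{2}}{\left(-2\right) \left(-3\right)}\right)}{3}\right)^{2} = \left(- \frac{2 \left(-9 + \frac{1^{2}}{6}\right)}{3}\right)^{2} = \left(- \frac{2 \left(-9 + 1 \cdot \frac{1}{6}\right)}{3}\right)^{2} = \left(- \frac{2 \left(-9 + \frac{1}{6}\right)}{3}\right)^{2} = \left(\left(- \frac{2}{3}\right) \left(- \frac{53}{6}\right)\right)^{2} = \left(\frac{53}{9}\right)^{2} = \frac{2809}{81}$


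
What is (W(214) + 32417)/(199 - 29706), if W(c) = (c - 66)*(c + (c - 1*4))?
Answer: -95169/29507 ≈ -3.2253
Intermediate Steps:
W(c) = (-66 + c)*(-4 + 2*c) (W(c) = (-66 + c)*(c + (c - 4)) = (-66 + c)*(c + (-4 + c)) = (-66 + c)*(-4 + 2*c))
(W(214) + 32417)/(199 - 29706) = ((264 - 136*214 + 2*214²) + 32417)/(199 - 29706) = ((264 - 29104 + 2*45796) + 32417)/(-29507) = ((264 - 29104 + 91592) + 32417)*(-1/29507) = (62752 + 32417)*(-1/29507) = 95169*(-1/29507) = -95169/29507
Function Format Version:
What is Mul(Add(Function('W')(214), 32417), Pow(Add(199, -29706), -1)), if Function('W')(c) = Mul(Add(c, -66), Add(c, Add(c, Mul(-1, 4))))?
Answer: Rational(-95169, 29507) ≈ -3.2253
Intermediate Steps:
Function('W')(c) = Mul(Add(-66, c), Add(-4, Mul(2, c))) (Function('W')(c) = Mul(Add(-66, c), Add(c, Add(c, -4))) = Mul(Add(-66, c), Add(c, Add(-4, c))) = Mul(Add(-66, c), Add(-4, Mul(2, c))))
Mul(Add(Function('W')(214), 32417), Pow(Add(199, -29706), -1)) = Mul(Add(Add(264, Mul(-136, 214), Mul(2, Pow(214, 2))), 32417), Pow(Add(199, -29706), -1)) = Mul(Add(Add(264, -29104, Mul(2, 45796)), 32417), Pow(-29507, -1)) = Mul(Add(Add(264, -29104, 91592), 32417), Rational(-1, 29507)) = Mul(Add(62752, 32417), Rational(-1, 29507)) = Mul(95169, Rational(-1, 29507)) = Rational(-95169, 29507)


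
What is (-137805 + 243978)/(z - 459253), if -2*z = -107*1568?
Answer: -106173/375365 ≈ -0.28285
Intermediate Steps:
z = 83888 (z = -(-107)*1568/2 = -½*(-167776) = 83888)
(-137805 + 243978)/(z - 459253) = (-137805 + 243978)/(83888 - 459253) = 106173/(-375365) = 106173*(-1/375365) = -106173/375365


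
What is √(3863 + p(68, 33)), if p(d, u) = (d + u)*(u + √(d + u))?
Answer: √(7196 + 101*√101) ≈ 90.615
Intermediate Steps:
√(3863 + p(68, 33)) = √(3863 + (33² + 68*33 + 68*√(68 + 33) + 33*√(68 + 33))) = √(3863 + (1089 + 2244 + 68*√101 + 33*√101)) = √(3863 + (3333 + 101*√101)) = √(7196 + 101*√101)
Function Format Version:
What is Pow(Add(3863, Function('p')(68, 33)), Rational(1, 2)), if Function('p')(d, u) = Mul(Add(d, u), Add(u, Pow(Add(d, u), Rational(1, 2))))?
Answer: Pow(Add(7196, Mul(101, Pow(101, Rational(1, 2)))), Rational(1, 2)) ≈ 90.615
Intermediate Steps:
Pow(Add(3863, Function('p')(68, 33)), Rational(1, 2)) = Pow(Add(3863, Add(Pow(33, 2), Mul(68, 33), Mul(68, Pow(Add(68, 33), Rational(1, 2))), Mul(33, Pow(Add(68, 33), Rational(1, 2))))), Rational(1, 2)) = Pow(Add(3863, Add(1089, 2244, Mul(68, Pow(101, Rational(1, 2))), Mul(33, Pow(101, Rational(1, 2))))), Rational(1, 2)) = Pow(Add(3863, Add(3333, Mul(101, Pow(101, Rational(1, 2))))), Rational(1, 2)) = Pow(Add(7196, Mul(101, Pow(101, Rational(1, 2)))), Rational(1, 2))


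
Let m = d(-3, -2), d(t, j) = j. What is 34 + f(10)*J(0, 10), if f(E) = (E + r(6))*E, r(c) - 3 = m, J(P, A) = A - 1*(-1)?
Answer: 1244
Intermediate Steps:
J(P, A) = 1 + A (J(P, A) = A + 1 = 1 + A)
m = -2
r(c) = 1 (r(c) = 3 - 2 = 1)
f(E) = E*(1 + E) (f(E) = (E + 1)*E = (1 + E)*E = E*(1 + E))
34 + f(10)*J(0, 10) = 34 + (10*(1 + 10))*(1 + 10) = 34 + (10*11)*11 = 34 + 110*11 = 34 + 1210 = 1244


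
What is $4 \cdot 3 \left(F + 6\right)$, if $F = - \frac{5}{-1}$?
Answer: $132$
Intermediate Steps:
$F = 5$ ($F = \left(-5\right) \left(-1\right) = 5$)
$4 \cdot 3 \left(F + 6\right) = 4 \cdot 3 \left(5 + 6\right) = 12 \cdot 11 = 132$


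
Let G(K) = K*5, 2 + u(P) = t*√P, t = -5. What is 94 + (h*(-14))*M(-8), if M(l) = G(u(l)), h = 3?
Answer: 514 + 2100*I*√2 ≈ 514.0 + 2969.8*I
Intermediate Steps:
u(P) = -2 - 5*√P
G(K) = 5*K
M(l) = -10 - 25*√l (M(l) = 5*(-2 - 5*√l) = -10 - 25*√l)
94 + (h*(-14))*M(-8) = 94 + (3*(-14))*(-10 - 50*I*√2) = 94 - 42*(-10 - 50*I*√2) = 94 + (420 + 2100*I*√2) = 514 + 2100*I*√2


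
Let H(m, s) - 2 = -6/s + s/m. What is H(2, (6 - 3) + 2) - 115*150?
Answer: -172467/10 ≈ -17247.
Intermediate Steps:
H(m, s) = 2 - 6/s + s/m (H(m, s) = 2 + (-6/s + s/m) = 2 - 6/s + s/m)
H(2, (6 - 3) + 2) - 115*150 = (2 - 6/((6 - 3) + 2) + ((6 - 3) + 2)/2) - 115*150 = (2 - 6/(3 + 2) + (3 + 2)*(1/2)) - 17250 = (2 - 6/5 + 5*(1/2)) - 17250 = (2 - 6*1/5 + 5/2) - 17250 = (2 - 6/5 + 5/2) - 17250 = 33/10 - 17250 = -172467/10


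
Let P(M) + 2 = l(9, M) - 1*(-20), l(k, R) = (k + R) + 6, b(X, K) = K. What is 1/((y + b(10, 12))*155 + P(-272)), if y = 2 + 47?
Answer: 1/9216 ≈ 0.00010851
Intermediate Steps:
y = 49
l(k, R) = 6 + R + k (l(k, R) = (R + k) + 6 = 6 + R + k)
P(M) = 33 + M (P(M) = -2 + ((6 + M + 9) - 1*(-20)) = -2 + ((15 + M) + 20) = -2 + (35 + M) = 33 + M)
1/((y + b(10, 12))*155 + P(-272)) = 1/((49 + 12)*155 + (33 - 272)) = 1/(61*155 - 239) = 1/(9455 - 239) = 1/9216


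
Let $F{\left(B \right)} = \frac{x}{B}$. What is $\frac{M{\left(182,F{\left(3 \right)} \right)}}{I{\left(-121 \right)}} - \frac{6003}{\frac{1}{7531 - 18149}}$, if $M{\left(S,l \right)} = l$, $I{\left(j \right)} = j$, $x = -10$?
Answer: $\frac{23137567012}{363} \approx 6.374 \cdot 10^{7}$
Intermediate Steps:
$F{\left(B \right)} = - \frac{10}{B}$
$\frac{M{\left(182,F{\left(3 \right)} \right)}}{I{\left(-121 \right)}} - \frac{6003}{\frac{1}{7531 - 18149}} = \frac{\left(-10\right) \frac{1}{3}}{-121} - \frac{6003}{\frac{1}{7531 - 18149}} = \left(-10\right) \frac{1}{3} \left(- \frac{1}{121}\right) - \frac{6003}{\frac{1}{-10618}} = \left(- \frac{10}{3}\right) \left(- \frac{1}{121}\right) - \frac{6003}{- \frac{1}{10618}} = \frac{10}{363} - -63739854 = \frac{10}{363} + 63739854 = \frac{23137567012}{363}$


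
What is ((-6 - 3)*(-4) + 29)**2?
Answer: 4225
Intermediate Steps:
((-6 - 3)*(-4) + 29)**2 = (-9*(-4) + 29)**2 = (36 + 29)**2 = 65**2 = 4225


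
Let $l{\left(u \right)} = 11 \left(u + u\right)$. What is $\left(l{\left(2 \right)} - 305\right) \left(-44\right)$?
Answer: $11484$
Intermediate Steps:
$l{\left(u \right)} = 22 u$ ($l{\left(u \right)} = 11 \cdot 2 u = 22 u$)
$\left(l{\left(2 \right)} - 305\right) \left(-44\right) = \left(22 \cdot 2 - 305\right) \left(-44\right) = \left(44 - 305\right) \left(-44\right) = \left(-261\right) \left(-44\right) = 11484$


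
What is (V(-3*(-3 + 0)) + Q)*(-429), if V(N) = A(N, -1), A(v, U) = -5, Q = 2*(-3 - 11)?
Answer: 14157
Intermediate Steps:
Q = -28 (Q = 2*(-14) = -28)
V(N) = -5
(V(-3*(-3 + 0)) + Q)*(-429) = (-5 - 28)*(-429) = -33*(-429) = 14157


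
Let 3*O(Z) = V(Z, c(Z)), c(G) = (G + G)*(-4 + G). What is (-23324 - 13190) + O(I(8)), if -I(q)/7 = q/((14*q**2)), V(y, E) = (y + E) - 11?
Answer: -14022727/384 ≈ -36518.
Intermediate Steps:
c(G) = 2*G*(-4 + G) (c(G) = (2*G)*(-4 + G) = 2*G*(-4 + G))
V(y, E) = -11 + E + y (V(y, E) = (E + y) - 11 = -11 + E + y)
I(q) = -1/(2*q) (I(q) = -7*q/(14*q**2) = -7*q*1/(14*q**2) = -1/(2*q))
O(Z) = -11/3 + Z/3 + 2*Z*(-4 + Z)/3 (O(Z) = (-11 + 2*Z*(-4 + Z) + Z)/3 = (-11 + Z + 2*Z*(-4 + Z))/3 = -11/3 + Z/3 + 2*Z*(-4 + Z)/3)
(-23324 - 13190) + O(I(8)) = (-23324 - 13190) + (-11/3 + (-1/2/8)/3 + 2*(-1/2/8)*(-4 - 1/2/8)/3) = -36514 + (-11/3 + (-1/2*1/8)/3 + 2*(-1/2*1/8)*(-4 - 1/2*1/8)/3) = -36514 + (-11/3 + (1/3)*(-1/16) + (2/3)*(-1/16)*(-4 - 1/16)) = -36514 + (-11/3 - 1/48 + (2/3)*(-1/16)*(-65/16)) = -36514 + (-11/3 - 1/48 + 65/384) = -36514 - 1351/384 = -14022727/384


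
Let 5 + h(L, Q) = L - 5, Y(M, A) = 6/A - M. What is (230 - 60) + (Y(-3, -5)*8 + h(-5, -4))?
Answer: 847/5 ≈ 169.40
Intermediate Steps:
Y(M, A) = -M + 6/A
h(L, Q) = -10 + L (h(L, Q) = -5 + (L - 5) = -5 + (-5 + L) = -10 + L)
(230 - 60) + (Y(-3, -5)*8 + h(-5, -4)) = (230 - 60) + ((-1*(-3) + 6/(-5))*8 + (-10 - 5)) = 170 + ((3 + 6*(-1/5))*8 - 15) = 170 + ((3 - 6/5)*8 - 15) = 170 + ((9/5)*8 - 15) = 170 + (72/5 - 15) = 170 - 3/5 = 847/5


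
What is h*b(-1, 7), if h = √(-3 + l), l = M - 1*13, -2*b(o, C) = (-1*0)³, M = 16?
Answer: 0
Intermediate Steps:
b(o, C) = 0 (b(o, C) = -(-1*0)³/2 = -½*0³ = -½*0 = 0)
l = 3 (l = 16 - 1*13 = 16 - 13 = 3)
h = 0 (h = √(-3 + 3) = √0 = 0)
h*b(-1, 7) = 0*0 = 0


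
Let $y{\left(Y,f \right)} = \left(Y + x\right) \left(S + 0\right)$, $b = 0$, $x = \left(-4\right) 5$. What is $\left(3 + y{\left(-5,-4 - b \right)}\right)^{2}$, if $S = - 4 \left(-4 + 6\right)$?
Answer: $41209$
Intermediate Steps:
$x = -20$
$S = -8$ ($S = \left(-4\right) 2 = -8$)
$y{\left(Y,f \right)} = 160 - 8 Y$ ($y{\left(Y,f \right)} = \left(Y - 20\right) \left(-8 + 0\right) = \left(-20 + Y\right) \left(-8\right) = 160 - 8 Y$)
$\left(3 + y{\left(-5,-4 - b \right)}\right)^{2} = \left(3 + \left(160 - -40\right)\right)^{2} = \left(3 + \left(160 + 40\right)\right)^{2} = \left(3 + 200\right)^{2} = 203^{2} = 41209$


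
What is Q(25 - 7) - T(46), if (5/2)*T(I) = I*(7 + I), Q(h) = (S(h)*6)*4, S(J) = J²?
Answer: 34004/5 ≈ 6800.8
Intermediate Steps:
Q(h) = 24*h² (Q(h) = (h²*6)*4 = (6*h²)*4 = 24*h²)
T(I) = 2*I*(7 + I)/5 (T(I) = 2*(I*(7 + I))/5 = 2*I*(7 + I)/5)
Q(25 - 7) - T(46) = 24*(25 - 7)² - 2*46*(7 + 46)/5 = 24*18² - 2*46*53/5 = 24*324 - 1*4876/5 = 7776 - 4876/5 = 34004/5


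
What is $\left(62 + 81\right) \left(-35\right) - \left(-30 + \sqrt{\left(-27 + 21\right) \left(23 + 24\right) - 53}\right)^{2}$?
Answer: $-5570 + 60 i \sqrt{335} \approx -5570.0 + 1098.2 i$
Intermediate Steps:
$\left(62 + 81\right) \left(-35\right) - \left(-30 + \sqrt{\left(-27 + 21\right) \left(23 + 24\right) - 53}\right)^{2} = 143 \left(-35\right) - \left(-30 + \sqrt{\left(-6\right) 47 - 53}\right)^{2} = -5005 - \left(-30 + \sqrt{-282 - 53}\right)^{2} = -5005 - \left(-30 + \sqrt{-335}\right)^{2} = -5005 - \left(-30 + i \sqrt{335}\right)^{2}$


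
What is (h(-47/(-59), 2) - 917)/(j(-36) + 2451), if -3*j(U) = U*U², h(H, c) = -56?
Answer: -973/18003 ≈ -0.054047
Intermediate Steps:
j(U) = -U³/3 (j(U) = -U*U²/3 = -U³/3)
(h(-47/(-59), 2) - 917)/(j(-36) + 2451) = (-56 - 917)/(-⅓*(-36)³ + 2451) = -973/(-⅓*(-46656) + 2451) = -973/(15552 + 2451) = -973/18003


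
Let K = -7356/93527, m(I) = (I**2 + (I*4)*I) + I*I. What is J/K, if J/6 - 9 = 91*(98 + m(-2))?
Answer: -1039178497/1226 ≈ -8.4762e+5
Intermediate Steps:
m(I) = 6*I**2 (m(I) = (I**2 + (4*I)*I) + I**2 = (I**2 + 4*I**2) + I**2 = 5*I**2 + I**2 = 6*I**2)
K = -7356/93527 (K = -7356*1/93527 = -7356/93527 ≈ -0.078651)
J = 66666 (J = 54 + 6*(91*(98 + 6*(-2)**2)) = 54 + 6*(91*(98 + 6*4)) = 54 + 6*(91*(98 + 24)) = 54 + 6*(91*122) = 54 + 6*11102 = 54 + 66612 = 66666)
J/K = 66666/(-7356/93527) = 66666*(-93527/7356) = -1039178497/1226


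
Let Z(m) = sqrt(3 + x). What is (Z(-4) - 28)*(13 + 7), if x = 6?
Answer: -500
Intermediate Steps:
Z(m) = 3 (Z(m) = sqrt(3 + 6) = sqrt(9) = 3)
(Z(-4) - 28)*(13 + 7) = (3 - 28)*(13 + 7) = -25*20 = -500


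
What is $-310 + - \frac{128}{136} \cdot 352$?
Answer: $- \frac{10902}{17} \approx -641.29$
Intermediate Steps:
$-310 + - \frac{128}{136} \cdot 352 = -310 + \left(-128\right) \frac{1}{136} \cdot 352 = -310 - \frac{5632}{17} = - \frac{10902}{17}$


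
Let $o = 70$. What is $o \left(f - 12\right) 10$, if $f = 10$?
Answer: $-1400$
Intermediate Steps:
$o \left(f - 12\right) 10 = 70 \left(10 - 12\right) 10 = 70 \left(\left(-2\right) 10\right) = 70 \left(-20\right) = -1400$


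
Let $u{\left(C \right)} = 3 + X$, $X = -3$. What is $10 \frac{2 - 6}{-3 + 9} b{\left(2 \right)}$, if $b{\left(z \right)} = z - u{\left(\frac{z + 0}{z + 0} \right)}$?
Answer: $- \frac{40}{3} \approx -13.333$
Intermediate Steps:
$u{\left(C \right)} = 0$ ($u{\left(C \right)} = 3 - 3 = 0$)
$b{\left(z \right)} = z$ ($b{\left(z \right)} = z - 0 = z + 0 = z$)
$10 \frac{2 - 6}{-3 + 9} b{\left(2 \right)} = 10 \frac{2 - 6}{-3 + 9} \cdot 2 = 10 \left(- \frac{4}{6}\right) 2 = 10 \left(\left(-4\right) \frac{1}{6}\right) 2 = 10 \left(- \frac{2}{3}\right) 2 = \left(- \frac{20}{3}\right) 2 = - \frac{40}{3}$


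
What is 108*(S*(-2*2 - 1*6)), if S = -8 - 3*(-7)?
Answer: -14040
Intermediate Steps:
S = 13 (S = -8 + 21 = 13)
108*(S*(-2*2 - 1*6)) = 108*(13*(-2*2 - 1*6)) = 108*(13*(-4 - 6)) = 108*(13*(-10)) = 108*(-130) = -14040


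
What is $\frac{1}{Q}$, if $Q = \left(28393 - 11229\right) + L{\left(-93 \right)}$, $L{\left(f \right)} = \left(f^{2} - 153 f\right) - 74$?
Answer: $\frac{1}{39968} \approx 2.502 \cdot 10^{-5}$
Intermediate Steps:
$L{\left(f \right)} = -74 + f^{2} - 153 f$
$Q = 39968$ ($Q = \left(28393 - 11229\right) - \left(-14155 - 8649\right) = 17164 + \left(-74 + 8649 + 14229\right) = 17164 + 22804 = 39968$)
$\frac{1}{Q} = \frac{1}{39968}$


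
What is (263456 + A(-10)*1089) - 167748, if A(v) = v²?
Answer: 204608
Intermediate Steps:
(263456 + A(-10)*1089) - 167748 = (263456 + (-10)²*1089) - 167748 = (263456 + 100*1089) - 167748 = (263456 + 108900) - 167748 = 372356 - 167748 = 204608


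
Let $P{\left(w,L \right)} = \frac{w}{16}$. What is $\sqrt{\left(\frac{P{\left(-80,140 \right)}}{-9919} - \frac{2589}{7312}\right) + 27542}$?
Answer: $\frac{\sqrt{9054783316088690635}}{18131932} \approx 165.96$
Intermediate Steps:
$P{\left(w,L \right)} = \frac{w}{16}$ ($P{\left(w,L \right)} = w \frac{1}{16} = \frac{w}{16}$)
$\sqrt{\left(\frac{P{\left(-80,140 \right)}}{-9919} - \frac{2589}{7312}\right) + 27542} = \sqrt{\left(\frac{\frac{1}{16} \left(-80\right)}{-9919} - \frac{2589}{7312}\right) + 27542} = \sqrt{\left(\left(-5\right) \left(- \frac{1}{9919}\right) - \frac{2589}{7312}\right) + 27542} = \sqrt{\left(\frac{5}{9919} - \frac{2589}{7312}\right) + 27542} = \sqrt{- \frac{25643731}{72527728} + 27542} = \sqrt{\frac{1997533040845}{72527728}} = \frac{\sqrt{9054783316088690635}}{18131932}$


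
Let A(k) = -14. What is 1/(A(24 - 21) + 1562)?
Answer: 1/1548 ≈ 0.00064600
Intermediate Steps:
1/(A(24 - 21) + 1562) = 1/(-14 + 1562) = 1/1548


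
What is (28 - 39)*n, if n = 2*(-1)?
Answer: 22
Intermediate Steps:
n = -2
(28 - 39)*n = (28 - 39)*(-2) = -11*(-2) = 22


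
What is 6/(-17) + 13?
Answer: 215/17 ≈ 12.647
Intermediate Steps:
6/(-17) + 13 = -1/17*6 + 13 = -6/17 + 13 = 215/17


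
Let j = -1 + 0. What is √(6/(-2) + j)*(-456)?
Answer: -912*I ≈ -912.0*I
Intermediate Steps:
j = -1
√(6/(-2) + j)*(-456) = √(6/(-2) - 1)*(-456) = √(6*(-½) - 1)*(-456) = √(-3 - 1)*(-456) = √(-4)*(-456) = (2*I)*(-456) = -912*I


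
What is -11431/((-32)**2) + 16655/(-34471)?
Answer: -411092721/35298304 ≈ -11.646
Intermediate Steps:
-11431/((-32)**2) + 16655/(-34471) = -11431/1024 + 16655*(-1/34471) = -11431*1/1024 - 16655/34471 = -11431/1024 - 16655/34471 = -411092721/35298304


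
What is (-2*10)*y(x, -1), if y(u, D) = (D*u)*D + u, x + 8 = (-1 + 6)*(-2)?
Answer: 720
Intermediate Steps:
x = -18 (x = -8 + (-1 + 6)*(-2) = -8 + 5*(-2) = -8 - 10 = -18)
y(u, D) = u + u*D**2 (y(u, D) = u*D**2 + u = u + u*D**2)
(-2*10)*y(x, -1) = (-2*10)*(-18*(1 + (-1)**2)) = -(-360)*(1 + 1) = -(-360)*2 = -20*(-36) = 720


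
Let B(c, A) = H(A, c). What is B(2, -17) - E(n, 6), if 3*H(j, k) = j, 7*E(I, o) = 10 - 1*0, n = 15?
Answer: -149/21 ≈ -7.0952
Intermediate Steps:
E(I, o) = 10/7 (E(I, o) = (10 - 1*0)/7 = (10 + 0)/7 = (⅐)*10 = 10/7)
H(j, k) = j/3
B(c, A) = A/3
B(2, -17) - E(n, 6) = (⅓)*(-17) - 1*10/7 = -17/3 - 10/7 = -149/21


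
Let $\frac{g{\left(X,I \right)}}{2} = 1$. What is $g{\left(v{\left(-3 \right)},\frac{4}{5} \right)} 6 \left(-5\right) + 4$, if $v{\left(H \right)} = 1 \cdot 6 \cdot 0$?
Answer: $-56$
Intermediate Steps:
$v{\left(H \right)} = 0$ ($v{\left(H \right)} = 6 \cdot 0 = 0$)
$g{\left(X,I \right)} = 2$ ($g{\left(X,I \right)} = 2 \cdot 1 = 2$)
$g{\left(v{\left(-3 \right)},\frac{4}{5} \right)} 6 \left(-5\right) + 4 = 2 \cdot 6 \left(-5\right) + 4 = 2 \left(-30\right) + 4 = -60 + 4 = -56$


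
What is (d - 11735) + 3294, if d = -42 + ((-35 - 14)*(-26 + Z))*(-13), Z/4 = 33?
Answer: 59039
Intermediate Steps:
Z = 132 (Z = 4*33 = 132)
d = 67480 (d = -42 + ((-35 - 14)*(-26 + 132))*(-13) = -42 - 49*106*(-13) = -42 - 5194*(-13) = -42 + 67522 = 67480)
(d - 11735) + 3294 = (67480 - 11735) + 3294 = 55745 + 3294 = 59039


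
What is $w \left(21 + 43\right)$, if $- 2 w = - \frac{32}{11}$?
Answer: $\frac{1024}{11} \approx 93.091$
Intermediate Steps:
$w = \frac{16}{11}$ ($w = - \frac{\left(-32\right) \frac{1}{11}}{2} = \left(- \frac{1}{2}\right) \left(- \frac{32}{11}\right) = \frac{16}{11} \approx 1.4545$)
$w \left(21 + 43\right) = \frac{16 \left(21 + 43\right)}{11} = \frac{16}{11} \cdot 64 = \frac{1024}{11}$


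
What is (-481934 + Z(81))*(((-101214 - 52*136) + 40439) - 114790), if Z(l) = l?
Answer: 88004186361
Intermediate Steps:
(-481934 + Z(81))*(((-101214 - 52*136) + 40439) - 114790) = (-481934 + 81)*(((-101214 - 52*136) + 40439) - 114790) = -481853*(((-101214 - 7072) + 40439) - 114790) = -481853*((-108286 + 40439) - 114790) = -481853*(-67847 - 114790) = -481853*(-182637) = 88004186361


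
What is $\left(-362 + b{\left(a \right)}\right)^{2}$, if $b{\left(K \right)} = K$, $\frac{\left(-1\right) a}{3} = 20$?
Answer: $178084$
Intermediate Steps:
$a = -60$ ($a = \left(-3\right) 20 = -60$)
$\left(-362 + b{\left(a \right)}\right)^{2} = \left(-362 - 60\right)^{2} = \left(-422\right)^{2} = 178084$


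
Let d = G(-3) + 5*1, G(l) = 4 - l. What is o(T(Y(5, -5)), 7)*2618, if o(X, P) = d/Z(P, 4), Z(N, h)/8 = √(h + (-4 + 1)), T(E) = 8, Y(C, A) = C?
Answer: 3927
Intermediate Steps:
Z(N, h) = 8*√(-3 + h) (Z(N, h) = 8*√(h + (-4 + 1)) = 8*√(h - 3) = 8*√(-3 + h))
d = 12 (d = (4 - 1*(-3)) + 5*1 = (4 + 3) + 5 = 7 + 5 = 12)
o(X, P) = 3/2 (o(X, P) = 12/((8*√(-3 + 4))) = 12/((8*√1)) = 12/((8*1)) = 12/8 = 12*(⅛) = 3/2)
o(T(Y(5, -5)), 7)*2618 = (3/2)*2618 = 3927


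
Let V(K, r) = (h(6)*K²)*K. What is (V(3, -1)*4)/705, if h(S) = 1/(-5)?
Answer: -36/1175 ≈ -0.030638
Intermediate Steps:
h(S) = -⅕
V(K, r) = -K³/5 (V(K, r) = (-K²/5)*K = -K³/5)
(V(3, -1)*4)/705 = (-⅕*3³*4)/705 = (-⅕*27*4)*(1/705) = -27/5*4*(1/705) = -108/5*1/705 = -36/1175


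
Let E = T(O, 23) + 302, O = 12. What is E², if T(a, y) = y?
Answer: 105625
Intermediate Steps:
E = 325 (E = 23 + 302 = 325)
E² = 325² = 105625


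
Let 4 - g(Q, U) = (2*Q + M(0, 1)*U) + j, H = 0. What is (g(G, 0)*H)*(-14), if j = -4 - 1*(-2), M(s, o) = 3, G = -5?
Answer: 0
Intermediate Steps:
j = -2 (j = -4 + 2 = -2)
g(Q, U) = 6 - 3*U - 2*Q (g(Q, U) = 4 - ((2*Q + 3*U) - 2) = 4 - (-2 + 2*Q + 3*U) = 4 + (2 - 3*U - 2*Q) = 6 - 3*U - 2*Q)
(g(G, 0)*H)*(-14) = ((6 - 3*0 - 2*(-5))*0)*(-14) = ((6 + 0 + 10)*0)*(-14) = (16*0)*(-14) = 0*(-14) = 0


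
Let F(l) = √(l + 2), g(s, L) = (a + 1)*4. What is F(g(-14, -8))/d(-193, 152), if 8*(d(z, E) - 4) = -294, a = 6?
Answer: -4*√30/131 ≈ -0.16724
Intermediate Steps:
d(z, E) = -131/4 (d(z, E) = 4 + (⅛)*(-294) = 4 - 147/4 = -131/4)
g(s, L) = 28 (g(s, L) = (6 + 1)*4 = 7*4 = 28)
F(l) = √(2 + l)
F(g(-14, -8))/d(-193, 152) = √(2 + 28)/(-131/4) = √30*(-4/131) = -4*√30/131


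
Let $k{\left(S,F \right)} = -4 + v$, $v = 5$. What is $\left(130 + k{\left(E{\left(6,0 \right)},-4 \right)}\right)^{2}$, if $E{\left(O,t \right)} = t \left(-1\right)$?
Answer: $17161$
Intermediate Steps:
$E{\left(O,t \right)} = - t$
$k{\left(S,F \right)} = 1$ ($k{\left(S,F \right)} = -4 + 5 = 1$)
$\left(130 + k{\left(E{\left(6,0 \right)},-4 \right)}\right)^{2} = \left(130 + 1\right)^{2} = 131^{2} = 17161$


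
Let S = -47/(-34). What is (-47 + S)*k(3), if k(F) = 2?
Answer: -1551/17 ≈ -91.235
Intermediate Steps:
S = 47/34 (S = -47*(-1/34) = 47/34 ≈ 1.3824)
(-47 + S)*k(3) = (-47 + 47/34)*2 = -1551/34*2 = -1551/17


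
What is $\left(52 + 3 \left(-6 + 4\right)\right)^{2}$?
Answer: $2116$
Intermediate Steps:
$\left(52 + 3 \left(-6 + 4\right)\right)^{2} = \left(52 + 3 \left(-2\right)\right)^{2} = \left(52 - 6\right)^{2} = 46^{2} = 2116$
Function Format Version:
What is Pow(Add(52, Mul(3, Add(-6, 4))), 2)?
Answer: 2116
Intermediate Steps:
Pow(Add(52, Mul(3, Add(-6, 4))), 2) = Pow(Add(52, Mul(3, -2)), 2) = Pow(Add(52, -6), 2) = Pow(46, 2) = 2116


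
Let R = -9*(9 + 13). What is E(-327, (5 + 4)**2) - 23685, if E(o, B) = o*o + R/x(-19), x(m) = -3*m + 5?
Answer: 2580465/31 ≈ 83241.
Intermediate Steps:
x(m) = 5 - 3*m
R = -198 (R = -9*22 = -198)
E(o, B) = -99/31 + o**2 (E(o, B) = o*o - 198/(5 - 3*(-19)) = o**2 - 198/(5 + 57) = o**2 - 198/62 = o**2 - 198*1/62 = o**2 - 99/31 = -99/31 + o**2)
E(-327, (5 + 4)**2) - 23685 = (-99/31 + (-327)**2) - 23685 = (-99/31 + 106929) - 23685 = 3314700/31 - 23685 = 2580465/31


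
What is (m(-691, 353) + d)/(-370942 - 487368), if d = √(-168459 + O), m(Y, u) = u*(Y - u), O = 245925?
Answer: 184266/429155 - √77466/858310 ≈ 0.42905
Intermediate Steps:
d = √77466 (d = √(-168459 + 245925) = √77466 ≈ 278.33)
(m(-691, 353) + d)/(-370942 - 487368) = (353*(-691 - 1*353) + √77466)/(-370942 - 487368) = (353*(-691 - 353) + √77466)/(-858310) = (353*(-1044) + √77466)*(-1/858310) = (-368532 + √77466)*(-1/858310) = 184266/429155 - √77466/858310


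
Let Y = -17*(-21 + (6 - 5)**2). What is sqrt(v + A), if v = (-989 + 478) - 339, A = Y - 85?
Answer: I*sqrt(595) ≈ 24.393*I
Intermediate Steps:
Y = 340 (Y = -17*(-21 + 1**2) = -17*(-21 + 1) = -17*(-20) = 340)
A = 255 (A = 340 - 85 = 255)
v = -850 (v = -511 - 339 = -850)
sqrt(v + A) = sqrt(-850 + 255) = sqrt(-595) = I*sqrt(595)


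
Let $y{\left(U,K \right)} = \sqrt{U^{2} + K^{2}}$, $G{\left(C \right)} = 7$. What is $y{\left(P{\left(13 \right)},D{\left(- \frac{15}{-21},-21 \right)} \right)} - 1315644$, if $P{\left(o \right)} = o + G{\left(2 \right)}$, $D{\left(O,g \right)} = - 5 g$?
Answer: $-1315644 + 5 \sqrt{457} \approx -1.3155 \cdot 10^{6}$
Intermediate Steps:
$P{\left(o \right)} = 7 + o$ ($P{\left(o \right)} = o + 7 = 7 + o$)
$y{\left(U,K \right)} = \sqrt{K^{2} + U^{2}}$
$y{\left(P{\left(13 \right)},D{\left(- \frac{15}{-21},-21 \right)} \right)} - 1315644 = \sqrt{\left(\left(-5\right) \left(-21\right)\right)^{2} + \left(7 + 13\right)^{2}} - 1315644 = \sqrt{105^{2} + 20^{2}} - 1315644 = \sqrt{11025 + 400} - 1315644 = \sqrt{11425} - 1315644 = 5 \sqrt{457} - 1315644 = -1315644 + 5 \sqrt{457}$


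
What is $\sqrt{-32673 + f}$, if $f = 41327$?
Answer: $\sqrt{8654} \approx 93.027$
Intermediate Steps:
$\sqrt{-32673 + f} = \sqrt{-32673 + 41327} = \sqrt{8654}$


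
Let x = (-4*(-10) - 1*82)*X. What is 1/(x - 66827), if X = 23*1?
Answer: -1/67793 ≈ -1.4751e-5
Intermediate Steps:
X = 23
x = -966 (x = (-4*(-10) - 1*82)*23 = (40 - 82)*23 = -42*23 = -966)
1/(x - 66827) = 1/(-966 - 66827) = 1/(-67793) = -1/67793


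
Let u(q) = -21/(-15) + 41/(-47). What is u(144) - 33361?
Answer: -7839711/235 ≈ -33361.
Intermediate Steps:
u(q) = 124/235 (u(q) = -21*(-1/15) + 41*(-1/47) = 7/5 - 41/47 = 124/235)
u(144) - 33361 = 124/235 - 33361 = -7839711/235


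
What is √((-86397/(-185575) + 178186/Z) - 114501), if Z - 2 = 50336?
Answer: I*√99913676204246982160109/934147435 ≈ 338.37*I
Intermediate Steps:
Z = 50338 (Z = 2 + 50336 = 50338)
√((-86397/(-185575) + 178186/Z) - 114501) = √((-86397/(-185575) + 178186/50338) - 114501) = √((-86397*(-1/185575) + 178186*(1/50338)) - 114501) = √((86397/185575 + 89093/25169) - 114501) = √(18707959568/4670737175 - 114501) = √(-534785369315107/4670737175) = I*√99913676204246982160109/934147435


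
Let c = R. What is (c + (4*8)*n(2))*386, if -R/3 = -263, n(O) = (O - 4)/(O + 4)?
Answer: 901310/3 ≈ 3.0044e+5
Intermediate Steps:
n(O) = (-4 + O)/(4 + O)
R = 789 (R = -3*(-263) = 789)
c = 789
(c + (4*8)*n(2))*386 = (789 + (4*8)*((-4 + 2)/(4 + 2)))*386 = (789 + 32*(-2/6))*386 = (789 + 32*((⅙)*(-2)))*386 = (789 + 32*(-⅓))*386 = (789 - 32/3)*386 = (2335/3)*386 = 901310/3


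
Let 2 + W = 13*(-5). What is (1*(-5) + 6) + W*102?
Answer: -6833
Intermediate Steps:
W = -67 (W = -2 + 13*(-5) = -2 - 65 = -67)
(1*(-5) + 6) + W*102 = (1*(-5) + 6) - 67*102 = (-5 + 6) - 6834 = 1 - 6834 = -6833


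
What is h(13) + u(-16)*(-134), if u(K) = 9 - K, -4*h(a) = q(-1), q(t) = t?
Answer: -13399/4 ≈ -3349.8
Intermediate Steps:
h(a) = 1/4 (h(a) = -1/4*(-1) = 1/4)
h(13) + u(-16)*(-134) = 1/4 + (9 - 1*(-16))*(-134) = 1/4 + (9 + 16)*(-134) = 1/4 + 25*(-134) = 1/4 - 3350 = -13399/4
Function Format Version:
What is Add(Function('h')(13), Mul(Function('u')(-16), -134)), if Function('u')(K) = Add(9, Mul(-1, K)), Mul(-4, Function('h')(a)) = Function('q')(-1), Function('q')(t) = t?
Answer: Rational(-13399, 4) ≈ -3349.8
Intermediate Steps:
Function('h')(a) = Rational(1, 4) (Function('h')(a) = Mul(Rational(-1, 4), -1) = Rational(1, 4))
Add(Function('h')(13), Mul(Function('u')(-16), -134)) = Add(Rational(1, 4), Mul(Add(9, Mul(-1, -16)), -134)) = Add(Rational(1, 4), Mul(Add(9, 16), -134)) = Add(Rational(1, 4), Mul(25, -134)) = Add(Rational(1, 4), -3350) = Rational(-13399, 4)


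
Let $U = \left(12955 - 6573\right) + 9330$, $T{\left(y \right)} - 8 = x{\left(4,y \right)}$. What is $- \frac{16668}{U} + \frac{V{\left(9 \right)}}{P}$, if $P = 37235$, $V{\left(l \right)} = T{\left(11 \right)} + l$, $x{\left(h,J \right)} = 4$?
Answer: $- \frac{155075757}{146259080} \approx -1.0603$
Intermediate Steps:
$T{\left(y \right)} = 12$ ($T{\left(y \right)} = 8 + 4 = 12$)
$U = 15712$ ($U = 6382 + 9330 = 15712$)
$V{\left(l \right)} = 12 + l$
$- \frac{16668}{U} + \frac{V{\left(9 \right)}}{P} = - \frac{16668}{15712} + \frac{12 + 9}{37235} = \left(-16668\right) \frac{1}{15712} + 21 \cdot \frac{1}{37235} = - \frac{4167}{3928} + \frac{21}{37235} = - \frac{155075757}{146259080}$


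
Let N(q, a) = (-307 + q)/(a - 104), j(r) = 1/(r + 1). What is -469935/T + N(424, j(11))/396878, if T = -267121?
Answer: 116286841517913/66100008476393 ≈ 1.7593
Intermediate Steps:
j(r) = 1/(1 + r)
N(q, a) = (-307 + q)/(-104 + a)
-469935/T + N(424, j(11))/396878 = -469935/(-267121) + ((-307 + 424)/(-104 + 1/(1 + 11)))/396878 = -469935*(-1/267121) + (117/(-104 + 1/12))*(1/396878) = 469935/267121 + (117/(-104 + 1/12))*(1/396878) = 469935/267121 + (117/(-1247/12))*(1/396878) = 469935/267121 - 12/1247*117*(1/396878) = 469935/267121 - 1404/1247*1/396878 = 469935/267121 - 702/247453433 = 116286841517913/66100008476393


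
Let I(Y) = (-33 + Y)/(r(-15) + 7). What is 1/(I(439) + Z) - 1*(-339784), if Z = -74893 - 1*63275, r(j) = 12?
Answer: 891860286205/2624786 ≈ 3.3978e+5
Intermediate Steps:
I(Y) = -33/19 + Y/19 (I(Y) = (-33 + Y)/(12 + 7) = (-33 + Y)/19 = (-33 + Y)*(1/19) = -33/19 + Y/19)
Z = -138168 (Z = -74893 - 63275 = -138168)
1/(I(439) + Z) - 1*(-339784) = 1/((-33/19 + (1/19)*439) - 138168) - 1*(-339784) = 1/((-33/19 + 439/19) - 138168) + 339784 = 1/(406/19 - 138168) + 339784 = 1/(-2624786/19) + 339784 = -19/2624786 + 339784 = 891860286205/2624786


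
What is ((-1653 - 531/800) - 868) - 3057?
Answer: -4462931/800 ≈ -5578.7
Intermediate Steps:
((-1653 - 531/800) - 868) - 3057 = (-1322931/800 - 868) - 3057 = -2017331/800 - 3057 = -4462931/800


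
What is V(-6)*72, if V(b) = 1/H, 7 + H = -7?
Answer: -36/7 ≈ -5.1429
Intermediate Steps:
H = -14 (H = -7 - 7 = -14)
V(b) = -1/14 (V(b) = 1/(-14) = -1/14)
V(-6)*72 = -1/14*72 = -36/7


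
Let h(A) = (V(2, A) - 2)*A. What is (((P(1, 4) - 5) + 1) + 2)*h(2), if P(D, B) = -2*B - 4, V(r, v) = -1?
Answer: 84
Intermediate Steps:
P(D, B) = -4 - 2*B
h(A) = -3*A (h(A) = (-1 - 2)*A = -3*A)
(((P(1, 4) - 5) + 1) + 2)*h(2) = ((((-4 - 2*4) - 5) + 1) + 2)*(-3*2) = ((((-4 - 8) - 5) + 1) + 2)*(-6) = (((-12 - 5) + 1) + 2)*(-6) = ((-17 + 1) + 2)*(-6) = (-16 + 2)*(-6) = -14*(-6) = 84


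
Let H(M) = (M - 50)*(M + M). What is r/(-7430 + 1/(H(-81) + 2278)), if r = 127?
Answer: -2984500/174604999 ≈ -0.017093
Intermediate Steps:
H(M) = 2*M*(-50 + M) (H(M) = (-50 + M)*(2*M) = 2*M*(-50 + M))
r/(-7430 + 1/(H(-81) + 2278)) = 127/(-7430 + 1/(2*(-81)*(-50 - 81) + 2278)) = 127/(-7430 + 1/(2*(-81)*(-131) + 2278)) = 127/(-7430 + 1/(21222 + 2278)) = 127/(-7430 + 1/23500) = 127/(-174604999/23500) = -23500/174604999*127 = -2984500/174604999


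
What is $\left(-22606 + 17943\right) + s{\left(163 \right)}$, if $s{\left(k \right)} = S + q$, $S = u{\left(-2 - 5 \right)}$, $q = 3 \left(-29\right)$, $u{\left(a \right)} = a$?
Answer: $-4757$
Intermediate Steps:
$q = -87$
$S = -7$ ($S = -2 - 5 = -7$)
$s{\left(k \right)} = -94$ ($s{\left(k \right)} = -7 - 87 = -94$)
$\left(-22606 + 17943\right) + s{\left(163 \right)} = \left(-22606 + 17943\right) - 94 = -4663 - 94 = -4757$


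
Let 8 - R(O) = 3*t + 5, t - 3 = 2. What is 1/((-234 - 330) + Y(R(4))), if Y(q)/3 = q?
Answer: -1/600 ≈ -0.0016667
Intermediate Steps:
t = 5 (t = 3 + 2 = 5)
R(O) = -12 (R(O) = 8 - (3*5 + 5) = 8 - (15 + 5) = 8 - 1*20 = 8 - 20 = -12)
Y(q) = 3*q
1/((-234 - 330) + Y(R(4))) = 1/((-234 - 330) + 3*(-12)) = 1/(-564 - 36) = 1/(-600) = -1/600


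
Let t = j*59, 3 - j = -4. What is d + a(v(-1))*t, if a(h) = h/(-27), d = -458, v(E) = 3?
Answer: -4535/9 ≈ -503.89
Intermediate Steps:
j = 7 (j = 3 - 1*(-4) = 3 + 4 = 7)
t = 413 (t = 7*59 = 413)
a(h) = -h/27 (a(h) = h*(-1/27) = -h/27)
d + a(v(-1))*t = -458 - 1/27*3*413 = -458 - ⅑*413 = -458 - 413/9 = -4535/9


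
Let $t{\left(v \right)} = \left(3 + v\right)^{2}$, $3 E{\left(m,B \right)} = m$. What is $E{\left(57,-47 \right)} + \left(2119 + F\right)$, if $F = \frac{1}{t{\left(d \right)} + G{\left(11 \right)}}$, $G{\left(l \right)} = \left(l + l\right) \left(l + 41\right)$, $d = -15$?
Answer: $\frac{2753745}{1288} \approx 2138.0$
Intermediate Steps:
$E{\left(m,B \right)} = \frac{m}{3}$
$G{\left(l \right)} = 2 l \left(41 + l\right)$
$F = \frac{1}{1288}$ ($F = \frac{1}{\left(3 - 15\right)^{2} + 2 \cdot 11 \left(41 + 11\right)} = \frac{1}{\left(-12\right)^{2} + 2 \cdot 11 \cdot 52} = \frac{1}{144 + 1144} = \frac{1}{1288} \approx 0.0007764$)
$E{\left(57,-47 \right)} + \left(2119 + F\right) = \frac{1}{3} \cdot 57 + \left(2119 + \frac{1}{1288}\right) = 19 + \frac{2729273}{1288} = \frac{2753745}{1288}$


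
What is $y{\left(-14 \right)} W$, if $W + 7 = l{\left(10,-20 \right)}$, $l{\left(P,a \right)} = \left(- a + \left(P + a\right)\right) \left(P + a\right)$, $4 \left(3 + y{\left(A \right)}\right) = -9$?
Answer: $\frac{2247}{4} \approx 561.75$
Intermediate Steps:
$y{\left(A \right)} = - \frac{21}{4}$ ($y{\left(A \right)} = -3 + \frac{1}{4} \left(-9\right) = -3 - \frac{9}{4} = - \frac{21}{4}$)
$l{\left(P,a \right)} = P \left(P + a\right)$
$W = -107$ ($W = -7 + 10 \left(10 - 20\right) = -7 + 10 \left(-10\right) = -7 - 100 = -107$)
$y{\left(-14 \right)} W = \left(- \frac{21}{4}\right) \left(-107\right) = \frac{2247}{4}$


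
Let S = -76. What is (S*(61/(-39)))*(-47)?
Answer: -217892/39 ≈ -5587.0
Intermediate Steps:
(S*(61/(-39)))*(-47) = -4636/(-39)*(-47) = -4636*(-1)/39*(-47) = -76*(-61/39)*(-47) = (4636/39)*(-47) = -217892/39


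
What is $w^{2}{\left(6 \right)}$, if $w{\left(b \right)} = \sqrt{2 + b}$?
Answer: $8$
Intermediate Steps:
$w^{2}{\left(6 \right)} = \left(\sqrt{2 + 6}\right)^{2} = \left(\sqrt{8}\right)^{2} = \left(2 \sqrt{2}\right)^{2} = 8$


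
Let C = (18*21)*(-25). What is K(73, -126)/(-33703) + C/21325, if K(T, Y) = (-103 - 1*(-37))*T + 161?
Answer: -8767313/28748659 ≈ -0.30496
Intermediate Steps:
K(T, Y) = 161 - 66*T (K(T, Y) = (-103 + 37)*T + 161 = -66*T + 161 = 161 - 66*T)
C = -9450 (C = 378*(-25) = -9450)
K(73, -126)/(-33703) + C/21325 = (161 - 66*73)/(-33703) - 9450/21325 = (161 - 4818)*(-1/33703) - 9450*1/21325 = -4657*(-1/33703) - 378/853 = 4657/33703 - 378/853 = -8767313/28748659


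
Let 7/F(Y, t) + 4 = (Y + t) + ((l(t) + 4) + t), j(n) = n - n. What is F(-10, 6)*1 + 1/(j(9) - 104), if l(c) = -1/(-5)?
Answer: 3629/1144 ≈ 3.1722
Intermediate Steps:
j(n) = 0
l(c) = ⅕ (l(c) = -1*(-⅕) = ⅕)
F(Y, t) = 7/(⅕ + Y + 2*t) (F(Y, t) = 7/(-4 + ((Y + t) + ((⅕ + 4) + t))) = 7/(-4 + ((Y + t) + (21/5 + t))) = 7/(-4 + (21/5 + Y + 2*t)) = 7/(⅕ + Y + 2*t))
F(-10, 6)*1 + 1/(j(9) - 104) = (35/(1 + 5*(-10) + 10*6))*1 + 1/(0 - 104) = (35/(1 - 50 + 60))*1 + 1/(-104) = (35/11)*1 - 1/104 = 35/11 - 1/104 = 3629/1144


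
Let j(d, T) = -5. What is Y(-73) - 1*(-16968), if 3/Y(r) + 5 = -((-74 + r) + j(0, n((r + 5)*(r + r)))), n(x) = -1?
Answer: 831433/49 ≈ 16968.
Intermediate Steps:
Y(r) = 3/(74 - r) (Y(r) = 3/(-5 - ((-74 + r) - 5)) = 3/(-5 - (-79 + r)) = 3/(-5 + (79 - r)) = 3/(74 - r))
Y(-73) - 1*(-16968) = -3/(-74 - 73) - 1*(-16968) = -3/(-147) + 16968 = -3*(-1/147) + 16968 = 1/49 + 16968 = 831433/49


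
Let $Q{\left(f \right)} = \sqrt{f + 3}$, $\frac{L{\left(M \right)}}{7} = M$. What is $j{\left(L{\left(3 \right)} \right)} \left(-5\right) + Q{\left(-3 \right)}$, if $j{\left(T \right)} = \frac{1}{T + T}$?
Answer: $- \frac{5}{42} \approx -0.11905$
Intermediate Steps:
$L{\left(M \right)} = 7 M$
$j{\left(T \right)} = \frac{1}{2 T}$
$Q{\left(f \right)} = \sqrt{3 + f}$
$j{\left(L{\left(3 \right)} \right)} \left(-5\right) + Q{\left(-3 \right)} = \frac{1}{2 \cdot 7 \cdot 3} \left(-5\right) + \sqrt{3 - 3} = \frac{1}{2 \cdot 21} \left(-5\right) + \sqrt{0} = \frac{1}{2} \cdot \frac{1}{21} \left(-5\right) + 0 = \frac{1}{42} \left(-5\right) + 0 = - \frac{5}{42} + 0 = - \frac{5}{42}$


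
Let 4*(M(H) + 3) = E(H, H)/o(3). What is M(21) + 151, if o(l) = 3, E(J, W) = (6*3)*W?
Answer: 359/2 ≈ 179.50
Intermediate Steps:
E(J, W) = 18*W
M(H) = -3 + 3*H/2 (M(H) = -3 + ((18*H)/3)/4 = -3 + ((18*H)*(1/3))/4 = -3 + (6*H)/4 = -3 + 3*H/2)
M(21) + 151 = (-3 + (3/2)*21) + 151 = (-3 + 63/2) + 151 = 57/2 + 151 = 359/2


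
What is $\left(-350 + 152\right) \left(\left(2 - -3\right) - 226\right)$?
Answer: $43758$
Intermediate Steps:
$\left(-350 + 152\right) \left(\left(2 - -3\right) - 226\right) = - 198 \left(\left(2 + 3\right) - 226\right) = - 198 \left(5 - 226\right) = \left(-198\right) \left(-221\right) = 43758$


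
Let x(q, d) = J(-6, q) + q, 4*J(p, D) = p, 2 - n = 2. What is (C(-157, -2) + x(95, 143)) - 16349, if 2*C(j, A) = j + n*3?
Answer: -16334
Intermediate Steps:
n = 0 (n = 2 - 1*2 = 2 - 2 = 0)
J(p, D) = p/4
C(j, A) = j/2 (C(j, A) = (j + 0*3)/2 = (j + 0)/2 = j/2)
x(q, d) = -3/2 + q (x(q, d) = (¼)*(-6) + q = -3/2 + q)
(C(-157, -2) + x(95, 143)) - 16349 = ((½)*(-157) + (-3/2 + 95)) - 16349 = (-157/2 + 187/2) - 16349 = 15 - 16349 = -16334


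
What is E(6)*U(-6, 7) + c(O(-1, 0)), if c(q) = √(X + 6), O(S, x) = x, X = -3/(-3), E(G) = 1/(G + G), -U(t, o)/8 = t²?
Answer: -24 + √7 ≈ -21.354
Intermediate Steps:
U(t, o) = -8*t²
E(G) = 1/(2*G)
X = 1 (X = -3*(-⅓) = 1)
c(q) = √7 (c(q) = √(1 + 6) = √7)
E(6)*U(-6, 7) + c(O(-1, 0)) = ((½)/6)*(-8*(-6)²) + √7 = ((½)*(⅙))*(-8*36) + √7 = (1/12)*(-288) + √7 = -24 + √7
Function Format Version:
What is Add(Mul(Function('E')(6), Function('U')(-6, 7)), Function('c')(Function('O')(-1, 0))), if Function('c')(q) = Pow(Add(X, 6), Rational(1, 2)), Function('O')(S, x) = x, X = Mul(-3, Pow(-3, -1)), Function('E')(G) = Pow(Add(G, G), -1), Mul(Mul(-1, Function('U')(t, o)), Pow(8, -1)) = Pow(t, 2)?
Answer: Add(-24, Pow(7, Rational(1, 2))) ≈ -21.354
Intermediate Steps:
Function('U')(t, o) = Mul(-8, Pow(t, 2))
Function('E')(G) = Mul(Rational(1, 2), Pow(G, -1)) (Function('E')(G) = Pow(Mul(2, G), -1) = Mul(Rational(1, 2), Pow(G, -1)))
X = 1 (X = Mul(-3, Rational(-1, 3)) = 1)
Function('c')(q) = Pow(7, Rational(1, 2)) (Function('c')(q) = Pow(Add(1, 6), Rational(1, 2)) = Pow(7, Rational(1, 2)))
Add(Mul(Function('E')(6), Function('U')(-6, 7)), Function('c')(Function('O')(-1, 0))) = Add(Mul(Mul(Rational(1, 2), Pow(6, -1)), Mul(-8, Pow(-6, 2))), Pow(7, Rational(1, 2))) = Add(Mul(Mul(Rational(1, 2), Rational(1, 6)), Mul(-8, 36)), Pow(7, Rational(1, 2))) = Add(Mul(Rational(1, 12), -288), Pow(7, Rational(1, 2))) = Add(-24, Pow(7, Rational(1, 2)))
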